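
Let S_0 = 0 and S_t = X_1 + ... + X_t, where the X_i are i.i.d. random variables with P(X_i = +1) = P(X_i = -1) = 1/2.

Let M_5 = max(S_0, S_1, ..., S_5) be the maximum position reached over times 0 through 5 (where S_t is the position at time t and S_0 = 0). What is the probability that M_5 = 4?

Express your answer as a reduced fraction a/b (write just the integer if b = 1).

Let M_5 = max(S_0,...,S_5). Use the reflection principle: for j ≥ 1, #{paths with M_5 ≥ j} = #{S_5 ≥ j} + #{S_5 ≥ j+1}.
By reflection, #{M_5 ≥ 4} = #{S_5 ≥ 4} + #{S_5 ≥ 5} = 1 + 1 = 2.
#{M_5 ≥ 5} = #{S_5 ≥ 5} + #{S_5 ≥ 6} = 1 + 0 = 1.
#{M_5 = 4} = 2 - 1 = 1.
P(M_5 = 4) = 1/32 = 1/32

Answer: 1/32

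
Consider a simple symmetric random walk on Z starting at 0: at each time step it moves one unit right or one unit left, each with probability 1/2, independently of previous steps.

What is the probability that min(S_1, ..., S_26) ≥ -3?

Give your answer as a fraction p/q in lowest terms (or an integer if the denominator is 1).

Answer: 2340135/4194304

Derivation:
Let f(t,s) = #length-t paths at position s with S_1..S_t all ≥ -3.
f(t,s) = f(t-1,s-1) + f(t-1,s+1) for s ≥ -3; f(t,s) = 0 for s < -3.
t=0: f(0,0)=1
t=1: f(1,-1)=1 f(1,1)=1
t=2: f(2,-2)=1 f(2,0)=2 f(2,2)=1
t=3: f(3,-3)=1 f(3,-1)=3 f(3,1)=3 f(3,3)=1
t=4: f(4,-2)=4 f(4,0)=6 f(4,2)=4 f(4,4)=1
t=5: f(5,-3)=4 f(5,-1)=10 f(5,1)=10 f(5,3)=5 f(5,5)=1
t=6: f(6,-2)=14 f(6,0)=20 f(6,2)=15 f(6,4)=6 f(6,6)=1
t=7: f(7,-3)=14 f(7,-1)=34 f(7,1)=35 f(7,3)=21 f(7,5)=7 f(7,7)=1
t=8: f(8,-2)=48 f(8,0)=69 f(8,2)=56 f(8,4)=28 f(8,6)=8 f(8,8)=1
t=9: f(9,-3)=48 f(9,-1)=117 f(9,1)=125 f(9,3)=84 f(9,5)=36 f(9,7)=9 f(9,9)=1
t=10: f(10,-2)=165 f(10,0)=242 f(10,2)=209 f(10,4)=120 f(10,6)=45 f(10,8)=10 f(10,10)=1
t=11: f(11,-3)=165 f(11,-1)=407 f(11,1)=451 f(11,3)=329 f(11,5)=165 f(11,7)=55 f(11,9)=11 f(11,11)=1
t=12: f(12,-2)=572 f(12,0)=858 f(12,2)=780 f(12,4)=494 f(12,6)=220 f(12,8)=66 f(12,10)=12 f(12,12)=1
t=13: f(13,-3)=572 f(13,-1)=1430 f(13,1)=1638 f(13,3)=1274 f(13,5)=714 f(13,7)=286 f(13,9)=78 f(13,11)=13 f(13,13)=1
t=14: f(14,-2)=2002 f(14,0)=3068 f(14,2)=2912 f(14,4)=1988 f(14,6)=1000 f(14,8)=364 f(14,10)=91 f(14,12)=14 f(14,14)=1
t=15: f(15,-3)=2002 f(15,-1)=5070 f(15,1)=5980 f(15,3)=4900 f(15,5)=2988 f(15,7)=1364 f(15,9)=455 f(15,11)=105 f(15,13)=15 f(15,15)=1
t=16: f(16,-2)=7072 f(16,0)=11050 f(16,2)=10880 f(16,4)=7888 f(16,6)=4352 f(16,8)=1819 f(16,10)=560 f(16,12)=120 f(16,14)=16 f(16,16)=1
t=17: f(17,-3)=7072 f(17,-1)=18122 f(17,1)=21930 f(17,3)=18768 f(17,5)=12240 f(17,7)=6171 f(17,9)=2379 f(17,11)=680 f(17,13)=136 f(17,15)=17 f(17,17)=1
t=18: f(18,-2)=25194 f(18,0)=40052 f(18,2)=40698 f(18,4)=31008 f(18,6)=18411 f(18,8)=8550 f(18,10)=3059 f(18,12)=816 f(18,14)=153 f(18,16)=18 f(18,18)=1
t=19: f(19,-3)=25194 f(19,-1)=65246 f(19,1)=80750 f(19,3)=71706 f(19,5)=49419 f(19,7)=26961 f(19,9)=11609 f(19,11)=3875 f(19,13)=969 f(19,15)=171 f(19,17)=19 f(19,19)=1
t=20: f(20,-2)=90440 f(20,0)=145996 f(20,2)=152456 f(20,4)=121125 f(20,6)=76380 f(20,8)=38570 f(20,10)=15484 f(20,12)=4844 f(20,14)=1140 f(20,16)=190 f(20,18)=20 f(20,20)=1
t=21: f(21,-3)=90440 f(21,-1)=236436 f(21,1)=298452 f(21,3)=273581 f(21,5)=197505 f(21,7)=114950 f(21,9)=54054 f(21,11)=20328 f(21,13)=5984 f(21,15)=1330 f(21,17)=210 f(21,19)=21 f(21,21)=1
t=22: f(22,-2)=326876 f(22,0)=534888 f(22,2)=572033 f(22,4)=471086 f(22,6)=312455 f(22,8)=169004 f(22,10)=74382 f(22,12)=26312 f(22,14)=7314 f(22,16)=1540 f(22,18)=231 f(22,20)=22 f(22,22)=1
t=23: f(23,-3)=326876 f(23,-1)=861764 f(23,1)=1106921 f(23,3)=1043119 f(23,5)=783541 f(23,7)=481459 f(23,9)=243386 f(23,11)=100694 f(23,13)=33626 f(23,15)=8854 f(23,17)=1771 f(23,19)=253 f(23,21)=23 f(23,23)=1
t=24: f(24,-2)=1188640 f(24,0)=1968685 f(24,2)=2150040 f(24,4)=1826660 f(24,6)=1265000 f(24,8)=724845 f(24,10)=344080 f(24,12)=134320 f(24,14)=42480 f(24,16)=10625 f(24,18)=2024 f(24,20)=276 f(24,22)=24 f(24,24)=1
t=25: f(25,-3)=1188640 f(25,-1)=3157325 f(25,1)=4118725 f(25,3)=3976700 f(25,5)=3091660 f(25,7)=1989845 f(25,9)=1068925 f(25,11)=478400 f(25,13)=176800 f(25,15)=53105 f(25,17)=12649 f(25,19)=2300 f(25,21)=300 f(25,23)=25 f(25,25)=1
t=26: f(26,-2)=4345965 f(26,0)=7276050 f(26,2)=8095425 f(26,4)=7068360 f(26,6)=5081505 f(26,8)=3058770 f(26,10)=1547325 f(26,12)=655200 f(26,14)=229905 f(26,16)=65754 f(26,18)=14949 f(26,20)=2600 f(26,22)=325 f(26,24)=26 f(26,26)=1
Σ_s f(26,s) = 37442160
P = 37442160/67108864 = 2340135/4194304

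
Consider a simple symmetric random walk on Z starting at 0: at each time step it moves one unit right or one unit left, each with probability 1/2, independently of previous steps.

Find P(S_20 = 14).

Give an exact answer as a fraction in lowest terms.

Answer: 285/262144

Derivation:
To reach position 14 after 20 steps: need 17 steps of +1 and 3 of -1.
Favorable paths: C(20,17) = 1140
Total paths: 2^20 = 1048576
P = 1140/1048576 = 285/262144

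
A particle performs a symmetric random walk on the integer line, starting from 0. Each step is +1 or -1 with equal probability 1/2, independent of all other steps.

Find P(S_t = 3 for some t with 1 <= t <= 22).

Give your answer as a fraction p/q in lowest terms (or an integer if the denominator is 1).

Answer: 548895/1048576

Derivation:
Count via complement. Let g(t,s) = #length-t paths at position s with S_1..S_t all ≠ 3.
g(t,s) = g(t-1,s-1) + g(t-1,s+1) for s ≠ 3; g(t,3) = 0.
t=0: g(0,0)=1
t=1: g(1,-1)=1 g(1,1)=1
t=2: g(2,-2)=1 g(2,0)=2 g(2,2)=1
t=3: g(3,-3)=1 g(3,-1)=3 g(3,1)=3
t=4: g(4,-4)=1 g(4,-2)=4 g(4,0)=6 g(4,2)=3
t=5: g(5,-5)=1 g(5,-3)=5 g(5,-1)=10 g(5,1)=9
t=6: g(6,-6)=1 g(6,-4)=6 g(6,-2)=15 g(6,0)=19 g(6,2)=9
t=7: g(7,-7)=1 g(7,-5)=7 g(7,-3)=21 g(7,-1)=34 g(7,1)=28
t=8: g(8,-8)=1 g(8,-6)=8 g(8,-4)=28 g(8,-2)=55 g(8,0)=62 g(8,2)=28
t=9: g(9,-9)=1 g(9,-7)=9 g(9,-5)=36 g(9,-3)=83 g(9,-1)=117 g(9,1)=90
t=10: g(10,-10)=1 g(10,-8)=10 g(10,-6)=45 g(10,-4)=119 g(10,-2)=200 g(10,0)=207 g(10,2)=90
t=11: g(11,-11)=1 g(11,-9)=11 g(11,-7)=55 g(11,-5)=164 g(11,-3)=319 g(11,-1)=407 g(11,1)=297
t=12: g(12,-12)=1 g(12,-10)=12 g(12,-8)=66 g(12,-6)=219 g(12,-4)=483 g(12,-2)=726 g(12,0)=704 g(12,2)=297
t=13: g(13,-13)=1 g(13,-11)=13 g(13,-9)=78 g(13,-7)=285 g(13,-5)=702 g(13,-3)=1209 g(13,-1)=1430 g(13,1)=1001
t=14: g(14,-14)=1 g(14,-12)=14 g(14,-10)=91 g(14,-8)=363 g(14,-6)=987 g(14,-4)=1911 g(14,-2)=2639 g(14,0)=2431 g(14,2)=1001
t=15: g(15,-15)=1 g(15,-13)=15 g(15,-11)=105 g(15,-9)=454 g(15,-7)=1350 g(15,-5)=2898 g(15,-3)=4550 g(15,-1)=5070 g(15,1)=3432
t=16: g(16,-16)=1 g(16,-14)=16 g(16,-12)=120 g(16,-10)=559 g(16,-8)=1804 g(16,-6)=4248 g(16,-4)=7448 g(16,-2)=9620 g(16,0)=8502 g(16,2)=3432
t=17: g(17,-17)=1 g(17,-15)=17 g(17,-13)=136 g(17,-11)=679 g(17,-9)=2363 g(17,-7)=6052 g(17,-5)=11696 g(17,-3)=17068 g(17,-1)=18122 g(17,1)=11934
t=18: g(18,-18)=1 g(18,-16)=18 g(18,-14)=153 g(18,-12)=815 g(18,-10)=3042 g(18,-8)=8415 g(18,-6)=17748 g(18,-4)=28764 g(18,-2)=35190 g(18,0)=30056 g(18,2)=11934
t=19: g(19,-19)=1 g(19,-17)=19 g(19,-15)=171 g(19,-13)=968 g(19,-11)=3857 g(19,-9)=11457 g(19,-7)=26163 g(19,-5)=46512 g(19,-3)=63954 g(19,-1)=65246 g(19,1)=41990
t=20: g(20,-20)=1 g(20,-18)=20 g(20,-16)=190 g(20,-14)=1139 g(20,-12)=4825 g(20,-10)=15314 g(20,-8)=37620 g(20,-6)=72675 g(20,-4)=110466 g(20,-2)=129200 g(20,0)=107236 g(20,2)=41990
t=21: g(21,-21)=1 g(21,-19)=21 g(21,-17)=210 g(21,-15)=1329 g(21,-13)=5964 g(21,-11)=20139 g(21,-9)=52934 g(21,-7)=110295 g(21,-5)=183141 g(21,-3)=239666 g(21,-1)=236436 g(21,1)=149226
t=22: g(22,-22)=1 g(22,-20)=22 g(22,-18)=231 g(22,-16)=1539 g(22,-14)=7293 g(22,-12)=26103 g(22,-10)=73073 g(22,-8)=163229 g(22,-6)=293436 g(22,-4)=422807 g(22,-2)=476102 g(22,0)=385662 g(22,2)=149226
Paths never hitting 3: Σ_s g(22,s) = 1998724
Paths hitting 3: 2^22 - 1998724 = 2195580
P = 2195580/4194304 = 548895/1048576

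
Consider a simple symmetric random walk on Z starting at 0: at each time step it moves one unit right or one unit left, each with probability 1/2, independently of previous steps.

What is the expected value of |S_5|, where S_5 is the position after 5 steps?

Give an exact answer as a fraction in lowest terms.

S_5 takes values m ≡ 1 (mod 2) with |m| ≤ 5; P(S_5=m) = C(5,(5+m)/2)/2^5.
Total paths: 2^5 = 32
Distribution: P(S=-5)=1/32, P(S=-3)=5/32, P(S=-1)=10/32, P(S=1)=10/32, P(S=3)=5/32, P(S=5)=1/32
E[|S_5|] = Σ_m |m|·P(S_5=m) = 60/32 = 15/8

Answer: 15/8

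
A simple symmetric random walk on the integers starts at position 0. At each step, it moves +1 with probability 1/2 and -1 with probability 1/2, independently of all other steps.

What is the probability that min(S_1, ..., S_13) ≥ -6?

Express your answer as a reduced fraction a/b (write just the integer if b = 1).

Answer: 3861/4096

Derivation:
Let f(t,s) = #length-t paths at position s with S_1..S_t all ≥ -6.
f(t,s) = f(t-1,s-1) + f(t-1,s+1) for s ≥ -6; f(t,s) = 0 for s < -6.
t=0: f(0,0)=1
t=1: f(1,-1)=1 f(1,1)=1
t=2: f(2,-2)=1 f(2,0)=2 f(2,2)=1
t=3: f(3,-3)=1 f(3,-1)=3 f(3,1)=3 f(3,3)=1
t=4: f(4,-4)=1 f(4,-2)=4 f(4,0)=6 f(4,2)=4 f(4,4)=1
t=5: f(5,-5)=1 f(5,-3)=5 f(5,-1)=10 f(5,1)=10 f(5,3)=5 f(5,5)=1
t=6: f(6,-6)=1 f(6,-4)=6 f(6,-2)=15 f(6,0)=20 f(6,2)=15 f(6,4)=6 f(6,6)=1
t=7: f(7,-5)=7 f(7,-3)=21 f(7,-1)=35 f(7,1)=35 f(7,3)=21 f(7,5)=7 f(7,7)=1
t=8: f(8,-6)=7 f(8,-4)=28 f(8,-2)=56 f(8,0)=70 f(8,2)=56 f(8,4)=28 f(8,6)=8 f(8,8)=1
t=9: f(9,-5)=35 f(9,-3)=84 f(9,-1)=126 f(9,1)=126 f(9,3)=84 f(9,5)=36 f(9,7)=9 f(9,9)=1
t=10: f(10,-6)=35 f(10,-4)=119 f(10,-2)=210 f(10,0)=252 f(10,2)=210 f(10,4)=120 f(10,6)=45 f(10,8)=10 f(10,10)=1
t=11: f(11,-5)=154 f(11,-3)=329 f(11,-1)=462 f(11,1)=462 f(11,3)=330 f(11,5)=165 f(11,7)=55 f(11,9)=11 f(11,11)=1
t=12: f(12,-6)=154 f(12,-4)=483 f(12,-2)=791 f(12,0)=924 f(12,2)=792 f(12,4)=495 f(12,6)=220 f(12,8)=66 f(12,10)=12 f(12,12)=1
t=13: f(13,-5)=637 f(13,-3)=1274 f(13,-1)=1715 f(13,1)=1716 f(13,3)=1287 f(13,5)=715 f(13,7)=286 f(13,9)=78 f(13,11)=13 f(13,13)=1
Σ_s f(13,s) = 7722
P = 7722/8192 = 3861/4096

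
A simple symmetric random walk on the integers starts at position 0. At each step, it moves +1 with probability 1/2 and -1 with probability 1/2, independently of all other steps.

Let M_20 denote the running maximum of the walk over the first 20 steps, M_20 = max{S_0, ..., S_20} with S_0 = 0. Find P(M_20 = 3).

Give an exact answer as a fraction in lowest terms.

Let M_20 = max(S_0,...,S_20). Use the reflection principle: for j ≥ 1, #{paths with M_20 ≥ j} = #{S_20 ≥ j} + #{S_20 ≥ j+1}.
By reflection, #{M_20 ≥ 3} = #{S_20 ≥ 3} + #{S_20 ≥ 4} = 263950 + 263950 = 527900.
#{M_20 ≥ 4} = #{S_20 ≥ 4} + #{S_20 ≥ 5} = 263950 + 137980 = 401930.
#{M_20 = 3} = 527900 - 401930 = 125970.
P(M_20 = 3) = 125970/1048576 = 62985/524288

Answer: 62985/524288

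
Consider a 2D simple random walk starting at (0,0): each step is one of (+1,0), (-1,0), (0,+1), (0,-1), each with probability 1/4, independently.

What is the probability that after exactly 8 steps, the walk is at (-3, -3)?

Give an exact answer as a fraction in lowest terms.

Let h be the number of horizontal steps (so 8-h are vertical). To end at (-3,-3) need (h-3)/2 right-steps and ((8-h)-3)/2 up-steps.
Sum over h with 3 ≤ h ≤ 5, h ≡ 1 (mod 2), 8-h ≡ 1 (mod 2):
h=3: C(8,3)·C(3,0)·C(5,1) = 56·1·5 = 280
h=5: C(8,5)·C(5,1)·C(3,0) = 56·5·1 = 280
Total favorable: 560
Total paths: 4^8 = 65536
P = 560/65536 = 35/4096

Answer: 35/4096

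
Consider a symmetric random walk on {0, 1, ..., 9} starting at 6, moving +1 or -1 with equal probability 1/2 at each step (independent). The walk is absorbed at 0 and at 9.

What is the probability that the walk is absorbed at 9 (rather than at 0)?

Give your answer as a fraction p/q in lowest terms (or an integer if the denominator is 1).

Symmetric walk (p = 1/2): the harmonic-function argument gives P(hit 9 before 0 | start at 6) = a/N.
P = 6/9 = 2/3

Answer: 2/3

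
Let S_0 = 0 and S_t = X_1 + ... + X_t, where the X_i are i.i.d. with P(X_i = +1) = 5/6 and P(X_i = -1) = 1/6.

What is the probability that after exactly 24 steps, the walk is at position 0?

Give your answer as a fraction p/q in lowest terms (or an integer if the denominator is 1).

Answer: 165048583984375/1184595334580404224

Derivation:
To be at 0 after 24 steps: need exactly 12 steps of +1 and 12 of -1.
Number of such sequences: C(24,12) = 2704156
Each has probability (5/6)^12 · (1/6)^12 = 244140625/4738381338321616896
P = 2704156 · 244140625/4738381338321616896 = 165048583984375/1184595334580404224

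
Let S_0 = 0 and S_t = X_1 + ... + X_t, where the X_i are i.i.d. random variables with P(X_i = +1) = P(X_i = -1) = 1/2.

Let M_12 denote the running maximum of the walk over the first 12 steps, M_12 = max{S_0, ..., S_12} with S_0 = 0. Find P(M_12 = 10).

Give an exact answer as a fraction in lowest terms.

Let M_12 = max(S_0,...,S_12). Use the reflection principle: for j ≥ 1, #{paths with M_12 ≥ j} = #{S_12 ≥ j} + #{S_12 ≥ j+1}.
By reflection, #{M_12 ≥ 10} = #{S_12 ≥ 10} + #{S_12 ≥ 11} = 13 + 1 = 14.
#{M_12 ≥ 11} = #{S_12 ≥ 11} + #{S_12 ≥ 12} = 1 + 1 = 2.
#{M_12 = 10} = 14 - 2 = 12.
P(M_12 = 10) = 12/4096 = 3/1024

Answer: 3/1024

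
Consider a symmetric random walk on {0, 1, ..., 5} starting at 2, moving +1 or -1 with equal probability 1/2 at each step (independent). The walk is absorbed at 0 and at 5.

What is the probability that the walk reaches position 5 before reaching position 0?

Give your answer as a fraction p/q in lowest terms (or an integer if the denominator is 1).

Symmetric walk (p = 1/2): the harmonic-function argument gives P(hit 5 before 0 | start at 2) = a/N.
P = 2/5 = 2/5

Answer: 2/5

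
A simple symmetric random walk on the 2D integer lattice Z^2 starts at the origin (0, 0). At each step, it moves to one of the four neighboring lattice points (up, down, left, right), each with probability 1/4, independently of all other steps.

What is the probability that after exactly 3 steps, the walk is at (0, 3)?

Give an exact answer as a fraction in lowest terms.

Let h be the number of horizontal steps (so 3-h are vertical). To end at (0,3) need (h+0)/2 right-steps and ((3-h)+3)/2 up-steps.
Sum over h with 0 ≤ h ≤ 0, h ≡ 0 (mod 2), 3-h ≡ 1 (mod 2):
h=0: C(3,0)·C(0,0)·C(3,3) = 1·1·1 = 1
Total favorable: 1
Total paths: 4^3 = 64
P = 1/64 = 1/64

Answer: 1/64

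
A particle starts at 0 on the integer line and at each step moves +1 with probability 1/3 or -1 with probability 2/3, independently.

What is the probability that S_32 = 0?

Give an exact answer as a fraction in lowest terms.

Answer: 4376933826560/205891132094649

Derivation:
To be at 0 after 32 steps: need exactly 16 steps of +1 and 16 of -1.
Number of such sequences: C(32,16) = 601080390
Each has probability (1/3)^16 · (2/3)^16 = 65536/1853020188851841
P = 601080390 · 65536/1853020188851841 = 4376933826560/205891132094649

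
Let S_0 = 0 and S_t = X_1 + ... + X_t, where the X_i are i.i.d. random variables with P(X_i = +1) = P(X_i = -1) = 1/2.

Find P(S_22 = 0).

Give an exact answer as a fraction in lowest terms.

To reach position 0 after 22 steps: need 11 steps of +1 and 11 of -1.
Favorable paths: C(22,11) = 705432
Total paths: 2^22 = 4194304
P = 705432/4194304 = 88179/524288

Answer: 88179/524288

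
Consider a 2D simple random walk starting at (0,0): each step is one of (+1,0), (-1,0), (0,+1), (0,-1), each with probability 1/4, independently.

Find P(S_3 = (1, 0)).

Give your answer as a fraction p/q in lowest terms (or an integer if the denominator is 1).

Let h be the number of horizontal steps (so 3-h are vertical). To end at (1,0) need (h+1)/2 right-steps and ((3-h)+0)/2 up-steps.
Sum over h with 1 ≤ h ≤ 3, h ≡ 1 (mod 2), 3-h ≡ 0 (mod 2):
h=1: C(3,1)·C(1,1)·C(2,1) = 3·1·2 = 6
h=3: C(3,3)·C(3,2)·C(0,0) = 1·3·1 = 3
Total favorable: 9
Total paths: 4^3 = 64
P = 9/64 = 9/64

Answer: 9/64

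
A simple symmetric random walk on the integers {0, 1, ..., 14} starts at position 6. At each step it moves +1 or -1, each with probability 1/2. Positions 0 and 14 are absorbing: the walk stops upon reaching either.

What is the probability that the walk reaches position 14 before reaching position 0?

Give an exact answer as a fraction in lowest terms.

Answer: 3/7

Derivation:
Symmetric walk (p = 1/2): the harmonic-function argument gives P(hit 14 before 0 | start at 6) = a/N.
P = 6/14 = 3/7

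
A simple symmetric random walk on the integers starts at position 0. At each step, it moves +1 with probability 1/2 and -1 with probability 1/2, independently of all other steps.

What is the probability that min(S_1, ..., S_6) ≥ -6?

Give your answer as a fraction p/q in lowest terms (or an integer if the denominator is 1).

Let f(t,s) = #length-t paths at position s with S_1..S_t all ≥ -6.
f(t,s) = f(t-1,s-1) + f(t-1,s+1) for s ≥ -6; f(t,s) = 0 for s < -6.
t=0: f(0,0)=1
t=1: f(1,-1)=1 f(1,1)=1
t=2: f(2,-2)=1 f(2,0)=2 f(2,2)=1
t=3: f(3,-3)=1 f(3,-1)=3 f(3,1)=3 f(3,3)=1
t=4: f(4,-4)=1 f(4,-2)=4 f(4,0)=6 f(4,2)=4 f(4,4)=1
t=5: f(5,-5)=1 f(5,-3)=5 f(5,-1)=10 f(5,1)=10 f(5,3)=5 f(5,5)=1
t=6: f(6,-6)=1 f(6,-4)=6 f(6,-2)=15 f(6,0)=20 f(6,2)=15 f(6,4)=6 f(6,6)=1
Σ_s f(6,s) = 64
P = 64/64 = 1

Answer: 1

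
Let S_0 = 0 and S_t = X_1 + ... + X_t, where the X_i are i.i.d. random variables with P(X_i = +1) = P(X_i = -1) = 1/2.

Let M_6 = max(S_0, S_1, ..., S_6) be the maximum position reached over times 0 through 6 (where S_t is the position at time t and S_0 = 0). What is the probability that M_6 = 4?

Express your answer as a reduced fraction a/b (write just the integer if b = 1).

Let M_6 = max(S_0,...,S_6). Use the reflection principle: for j ≥ 1, #{paths with M_6 ≥ j} = #{S_6 ≥ j} + #{S_6 ≥ j+1}.
By reflection, #{M_6 ≥ 4} = #{S_6 ≥ 4} + #{S_6 ≥ 5} = 7 + 1 = 8.
#{M_6 ≥ 5} = #{S_6 ≥ 5} + #{S_6 ≥ 6} = 1 + 1 = 2.
#{M_6 = 4} = 8 - 2 = 6.
P(M_6 = 4) = 6/64 = 3/32

Answer: 3/32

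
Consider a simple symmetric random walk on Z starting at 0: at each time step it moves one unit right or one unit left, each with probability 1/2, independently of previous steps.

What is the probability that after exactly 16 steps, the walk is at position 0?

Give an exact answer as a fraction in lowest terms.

Answer: 6435/32768

Derivation:
To return to 0 after 16 steps: need exactly 8 steps of +1 and 8 of -1.
Favorable paths: C(16,8) = 12870
Total paths: 2^16 = 65536
P = 12870/65536 = 6435/32768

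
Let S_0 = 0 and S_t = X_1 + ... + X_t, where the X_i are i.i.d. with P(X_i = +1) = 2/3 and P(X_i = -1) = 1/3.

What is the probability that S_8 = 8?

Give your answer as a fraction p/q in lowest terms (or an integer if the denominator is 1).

Answer: 256/6561

Derivation:
To reach position 8 after 8 steps: need 8 steps of +1 and 0 steps of -1.
Number of such sequences: C(8,8) = 1
Each has probability (2/3)^8 · (1/3)^0 = 256/6561
P = 1 · 256/6561 = 256/6561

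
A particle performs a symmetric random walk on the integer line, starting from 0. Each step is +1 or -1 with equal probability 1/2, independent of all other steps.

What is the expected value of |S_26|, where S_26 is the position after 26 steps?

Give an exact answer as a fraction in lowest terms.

S_26 takes values m ≡ 0 (mod 2) with |m| ≤ 26; P(S_26=m) = C(26,(26+m)/2)/2^26.
Total paths: 2^26 = 67108864
Distribution: P(S=-26)=1/67108864, P(S=-24)=26/67108864, P(S=-22)=325/67108864, P(S=-20)=2600/67108864, P(S=-18)=14950/67108864, P(S=-16)=65780/67108864, P(S=-14)=230230/67108864, P(S=-12)=657800/67108864, P(S=-10)=1562275/67108864, P(S=-8)=3124550/67108864, P(S=-6)=5311735/67108864, P(S=-4)=7726160/67108864, P(S=-2)=9657700/67108864, P(S=0)=10400600/67108864, P(S=2)=9657700/67108864, P(S=4)=7726160/67108864, P(S=6)=5311735/67108864, P(S=8)=3124550/67108864, P(S=10)=1562275/67108864, P(S=12)=657800/67108864, P(S=14)=230230/67108864, P(S=16)=65780/67108864, P(S=18)=14950/67108864, P(S=20)=2600/67108864, P(S=22)=325/67108864, P(S=24)=26/67108864, P(S=26)=1/67108864
E[|S_26|] = Σ_m |m|·P(S_26=m) = 270415600/67108864 = 16900975/4194304

Answer: 16900975/4194304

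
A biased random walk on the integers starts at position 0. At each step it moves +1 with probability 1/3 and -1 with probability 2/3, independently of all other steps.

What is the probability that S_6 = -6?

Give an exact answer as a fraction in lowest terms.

Answer: 64/729

Derivation:
To reach position -6 after 6 steps: need 0 steps of +1 and 6 steps of -1.
Number of such sequences: C(6,0) = 1
Each has probability (1/3)^0 · (2/3)^6 = 64/729
P = 1 · 64/729 = 64/729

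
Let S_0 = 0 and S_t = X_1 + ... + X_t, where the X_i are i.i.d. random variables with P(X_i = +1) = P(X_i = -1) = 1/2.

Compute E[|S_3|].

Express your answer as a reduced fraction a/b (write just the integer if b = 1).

S_3 takes values m ≡ 1 (mod 2) with |m| ≤ 3; P(S_3=m) = C(3,(3+m)/2)/2^3.
Total paths: 2^3 = 8
Distribution: P(S=-3)=1/8, P(S=-1)=3/8, P(S=1)=3/8, P(S=3)=1/8
E[|S_3|] = Σ_m |m|·P(S_3=m) = 12/8 = 3/2

Answer: 3/2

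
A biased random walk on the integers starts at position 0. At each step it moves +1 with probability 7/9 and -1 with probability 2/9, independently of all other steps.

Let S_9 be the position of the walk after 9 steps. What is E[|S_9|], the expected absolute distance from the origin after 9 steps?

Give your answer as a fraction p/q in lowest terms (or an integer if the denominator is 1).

Answer: 24321245/4782969

Derivation:
S_9 takes values m ≡ 1 (mod 2) with |m| ≤ 9; P(S_9=m) = C(9,(9+m)/2) · (7/9)^((9+m)/2) · (2/9)^((9-m)/2).
Distribution: P(S=-9)=512/387420489, P(S=-7)=1792/43046721, P(S=-5)=25088/43046721, P(S=-3)=614656/129140163, P(S=-1)=1075648/43046721, P(S=1)=3764768/43046721, P(S=3)=26353376/129140163, P(S=5)=13176688/43046721, P(S=7)=11529602/43046721, P(S=9)=40353607/387420489
E[|S_9|] = Σ_m |m|·P(S_9=m) = 24321245/4782969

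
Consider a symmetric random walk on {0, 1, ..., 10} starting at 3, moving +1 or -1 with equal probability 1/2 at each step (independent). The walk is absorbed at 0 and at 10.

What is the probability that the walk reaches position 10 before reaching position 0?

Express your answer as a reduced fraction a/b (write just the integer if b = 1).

Symmetric walk (p = 1/2): the harmonic-function argument gives P(hit 10 before 0 | start at 3) = a/N.
P = 3/10 = 3/10

Answer: 3/10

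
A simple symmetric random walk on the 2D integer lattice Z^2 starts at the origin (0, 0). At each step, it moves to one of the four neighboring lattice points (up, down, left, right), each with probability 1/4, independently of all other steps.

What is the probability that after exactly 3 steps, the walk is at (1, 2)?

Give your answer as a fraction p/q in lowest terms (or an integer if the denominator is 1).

Let h be the number of horizontal steps (so 3-h are vertical). To end at (1,2) need (h+1)/2 right-steps and ((3-h)+2)/2 up-steps.
Sum over h with 1 ≤ h ≤ 1, h ≡ 1 (mod 2), 3-h ≡ 0 (mod 2):
h=1: C(3,1)·C(1,1)·C(2,2) = 3·1·1 = 3
Total favorable: 3
Total paths: 4^3 = 64
P = 3/64 = 3/64

Answer: 3/64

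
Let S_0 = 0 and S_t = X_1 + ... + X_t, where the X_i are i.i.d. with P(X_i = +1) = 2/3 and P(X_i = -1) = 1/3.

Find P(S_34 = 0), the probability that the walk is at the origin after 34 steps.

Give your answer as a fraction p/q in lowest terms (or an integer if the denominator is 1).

To be at 0 after 34 steps: need exactly 17 steps of +1 and 17 of -1.
Number of such sequences: C(34,17) = 2333606220
Each has probability (2/3)^17 · (1/3)^17 = 131072/16677181699666569
P = 2333606220 · 131072/16677181699666569 = 11328534609920/617673396283947

Answer: 11328534609920/617673396283947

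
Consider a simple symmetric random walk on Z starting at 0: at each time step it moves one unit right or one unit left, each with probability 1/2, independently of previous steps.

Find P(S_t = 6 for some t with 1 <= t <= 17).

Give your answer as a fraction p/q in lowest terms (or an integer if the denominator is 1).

Count via complement. Let g(t,s) = #length-t paths at position s with S_1..S_t all ≠ 6.
g(t,s) = g(t-1,s-1) + g(t-1,s+1) for s ≠ 6; g(t,6) = 0.
t=0: g(0,0)=1
t=1: g(1,-1)=1 g(1,1)=1
t=2: g(2,-2)=1 g(2,0)=2 g(2,2)=1
t=3: g(3,-3)=1 g(3,-1)=3 g(3,1)=3 g(3,3)=1
t=4: g(4,-4)=1 g(4,-2)=4 g(4,0)=6 g(4,2)=4 g(4,4)=1
t=5: g(5,-5)=1 g(5,-3)=5 g(5,-1)=10 g(5,1)=10 g(5,3)=5 g(5,5)=1
t=6: g(6,-6)=1 g(6,-4)=6 g(6,-2)=15 g(6,0)=20 g(6,2)=15 g(6,4)=6
t=7: g(7,-7)=1 g(7,-5)=7 g(7,-3)=21 g(7,-1)=35 g(7,1)=35 g(7,3)=21 g(7,5)=6
t=8: g(8,-8)=1 g(8,-6)=8 g(8,-4)=28 g(8,-2)=56 g(8,0)=70 g(8,2)=56 g(8,4)=27
t=9: g(9,-9)=1 g(9,-7)=9 g(9,-5)=36 g(9,-3)=84 g(9,-1)=126 g(9,1)=126 g(9,3)=83 g(9,5)=27
t=10: g(10,-10)=1 g(10,-8)=10 g(10,-6)=45 g(10,-4)=120 g(10,-2)=210 g(10,0)=252 g(10,2)=209 g(10,4)=110
t=11: g(11,-11)=1 g(11,-9)=11 g(11,-7)=55 g(11,-5)=165 g(11,-3)=330 g(11,-1)=462 g(11,1)=461 g(11,3)=319 g(11,5)=110
t=12: g(12,-12)=1 g(12,-10)=12 g(12,-8)=66 g(12,-6)=220 g(12,-4)=495 g(12,-2)=792 g(12,0)=923 g(12,2)=780 g(12,4)=429
t=13: g(13,-13)=1 g(13,-11)=13 g(13,-9)=78 g(13,-7)=286 g(13,-5)=715 g(13,-3)=1287 g(13,-1)=1715 g(13,1)=1703 g(13,3)=1209 g(13,5)=429
t=14: g(14,-14)=1 g(14,-12)=14 g(14,-10)=91 g(14,-8)=364 g(14,-6)=1001 g(14,-4)=2002 g(14,-2)=3002 g(14,0)=3418 g(14,2)=2912 g(14,4)=1638
t=15: g(15,-15)=1 g(15,-13)=15 g(15,-11)=105 g(15,-9)=455 g(15,-7)=1365 g(15,-5)=3003 g(15,-3)=5004 g(15,-1)=6420 g(15,1)=6330 g(15,3)=4550 g(15,5)=1638
t=16: g(16,-16)=1 g(16,-14)=16 g(16,-12)=120 g(16,-10)=560 g(16,-8)=1820 g(16,-6)=4368 g(16,-4)=8007 g(16,-2)=11424 g(16,0)=12750 g(16,2)=10880 g(16,4)=6188
t=17: g(17,-17)=1 g(17,-15)=17 g(17,-13)=136 g(17,-11)=680 g(17,-9)=2380 g(17,-7)=6188 g(17,-5)=12375 g(17,-3)=19431 g(17,-1)=24174 g(17,1)=23630 g(17,3)=17068 g(17,5)=6188
Paths never hitting 6: Σ_s g(17,s) = 112268
Paths hitting 6: 2^17 - 112268 = 18804
P = 18804/131072 = 4701/32768

Answer: 4701/32768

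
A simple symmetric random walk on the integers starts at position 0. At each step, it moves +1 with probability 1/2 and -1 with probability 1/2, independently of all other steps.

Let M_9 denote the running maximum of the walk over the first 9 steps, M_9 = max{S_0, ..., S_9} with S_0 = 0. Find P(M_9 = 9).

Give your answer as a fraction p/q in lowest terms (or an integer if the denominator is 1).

Answer: 1/512

Derivation:
Let M_9 = max(S_0,...,S_9). Use the reflection principle: for j ≥ 1, #{paths with M_9 ≥ j} = #{S_9 ≥ j} + #{S_9 ≥ j+1}.
By reflection, #{M_9 ≥ 9} = #{S_9 ≥ 9} + #{S_9 ≥ 10} = 1 + 0 = 1.
#{M_9 ≥ 10} = #{S_9 ≥ 10} + #{S_9 ≥ 11} = 0 + 0 = 0.
#{M_9 = 9} = 1 - 0 = 1.
P(M_9 = 9) = 1/512 = 1/512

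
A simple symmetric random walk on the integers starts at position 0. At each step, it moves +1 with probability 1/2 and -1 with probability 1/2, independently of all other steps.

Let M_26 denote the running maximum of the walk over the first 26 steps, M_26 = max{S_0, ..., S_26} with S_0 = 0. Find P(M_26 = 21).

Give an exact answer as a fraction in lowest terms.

Let M_26 = max(S_0,...,S_26). Use the reflection principle: for j ≥ 1, #{paths with M_26 ≥ j} = #{S_26 ≥ j} + #{S_26 ≥ j+1}.
By reflection, #{M_26 ≥ 21} = #{S_26 ≥ 21} + #{S_26 ≥ 22} = 352 + 352 = 704.
#{M_26 ≥ 22} = #{S_26 ≥ 22} + #{S_26 ≥ 23} = 352 + 27 = 379.
#{M_26 = 21} = 704 - 379 = 325.
P(M_26 = 21) = 325/67108864 = 325/67108864

Answer: 325/67108864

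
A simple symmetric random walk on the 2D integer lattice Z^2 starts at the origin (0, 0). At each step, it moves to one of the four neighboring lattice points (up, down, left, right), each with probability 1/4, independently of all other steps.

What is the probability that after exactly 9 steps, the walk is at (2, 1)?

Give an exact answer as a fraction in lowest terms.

Let h be the number of horizontal steps (so 9-h are vertical). To end at (2,1) need (h+2)/2 right-steps and ((9-h)+1)/2 up-steps.
Sum over h with 2 ≤ h ≤ 8, h ≡ 0 (mod 2), 9-h ≡ 1 (mod 2):
h=2: C(9,2)·C(2,2)·C(7,4) = 36·1·35 = 1260
h=4: C(9,4)·C(4,3)·C(5,3) = 126·4·10 = 5040
h=6: C(9,6)·C(6,4)·C(3,2) = 84·15·3 = 3780
h=8: C(9,8)·C(8,5)·C(1,1) = 9·56·1 = 504
Total favorable: 10584
Total paths: 4^9 = 262144
P = 10584/262144 = 1323/32768

Answer: 1323/32768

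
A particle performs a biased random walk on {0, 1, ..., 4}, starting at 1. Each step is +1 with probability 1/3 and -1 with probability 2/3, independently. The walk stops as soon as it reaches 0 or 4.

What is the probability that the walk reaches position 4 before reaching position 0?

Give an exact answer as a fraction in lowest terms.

Biased walk: p = 1/3, q = 2/3, r = q/p = 2
Gambler's ruin: P(hit 4 before 0 | start at 1) = (1 - r^a)/(1 - r^N)
r^1 = 2; r^4 = 16
P = (1 - 2) / (1 - 16) = -1 / -15 = 1/15

Answer: 1/15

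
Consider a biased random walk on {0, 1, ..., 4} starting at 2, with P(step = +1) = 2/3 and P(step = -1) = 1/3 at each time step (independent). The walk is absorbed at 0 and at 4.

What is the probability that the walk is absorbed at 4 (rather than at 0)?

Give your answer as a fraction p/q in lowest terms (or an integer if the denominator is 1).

Answer: 4/5

Derivation:
Biased walk: p = 2/3, q = 1/3, r = q/p = 1/2
Gambler's ruin: P(hit 4 before 0 | start at 2) = (1 - r^a)/(1 - r^N)
r^2 = 1/4; r^4 = 1/16
P = (1 - 1/4) / (1 - 1/16) = 3/4 / 15/16 = 4/5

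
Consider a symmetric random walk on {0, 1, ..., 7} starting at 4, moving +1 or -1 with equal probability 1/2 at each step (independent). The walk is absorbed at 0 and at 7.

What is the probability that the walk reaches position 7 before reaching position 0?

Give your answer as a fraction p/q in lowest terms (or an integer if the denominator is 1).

Symmetric walk (p = 1/2): the harmonic-function argument gives P(hit 7 before 0 | start at 4) = a/N.
P = 4/7 = 4/7

Answer: 4/7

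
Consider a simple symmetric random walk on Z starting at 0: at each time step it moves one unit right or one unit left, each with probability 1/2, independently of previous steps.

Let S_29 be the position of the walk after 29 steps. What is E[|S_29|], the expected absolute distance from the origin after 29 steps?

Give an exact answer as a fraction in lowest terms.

S_29 takes values m ≡ 1 (mod 2) with |m| ≤ 29; P(S_29=m) = C(29,(29+m)/2)/2^29.
Total paths: 2^29 = 536870912
Distribution: P(S=-29)=1/536870912, P(S=-27)=29/536870912, P(S=-25)=406/536870912, P(S=-23)=3654/536870912, P(S=-21)=23751/536870912, P(S=-19)=118755/536870912, P(S=-17)=475020/536870912, P(S=-15)=1560780/536870912, P(S=-13)=4292145/536870912, P(S=-11)=10015005/536870912, P(S=-9)=20030010/536870912, P(S=-7)=34597290/536870912, P(S=-5)=51895935/536870912, P(S=-3)=67863915/536870912, P(S=-1)=77558760/536870912, P(S=1)=77558760/536870912, P(S=3)=67863915/536870912, P(S=5)=51895935/536870912, P(S=7)=34597290/536870912, P(S=9)=20030010/536870912, P(S=11)=10015005/536870912, P(S=13)=4292145/536870912, P(S=15)=1560780/536870912, P(S=17)=475020/536870912, P(S=19)=118755/536870912, P(S=21)=23751/536870912, P(S=23)=3654/536870912, P(S=25)=406/536870912, P(S=27)=29/536870912, P(S=29)=1/536870912
E[|S_29|] = Σ_m |m|·P(S_29=m) = 2326762800/536870912 = 145422675/33554432

Answer: 145422675/33554432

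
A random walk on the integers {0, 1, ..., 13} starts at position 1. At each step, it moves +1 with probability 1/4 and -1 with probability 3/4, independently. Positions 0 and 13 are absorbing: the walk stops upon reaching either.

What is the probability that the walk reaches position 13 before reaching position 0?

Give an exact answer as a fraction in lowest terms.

Answer: 1/797161

Derivation:
Biased walk: p = 1/4, q = 3/4, r = q/p = 3
Gambler's ruin: P(hit 13 before 0 | start at 1) = (1 - r^a)/(1 - r^N)
r^1 = 3; r^13 = 1594323
P = (1 - 3) / (1 - 1594323) = -2 / -1594322 = 1/797161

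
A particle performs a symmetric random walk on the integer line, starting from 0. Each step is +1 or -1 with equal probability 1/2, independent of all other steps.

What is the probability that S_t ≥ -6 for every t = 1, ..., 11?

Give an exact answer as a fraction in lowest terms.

Answer: 1969/2048

Derivation:
Let f(t,s) = #length-t paths at position s with S_1..S_t all ≥ -6.
f(t,s) = f(t-1,s-1) + f(t-1,s+1) for s ≥ -6; f(t,s) = 0 for s < -6.
t=0: f(0,0)=1
t=1: f(1,-1)=1 f(1,1)=1
t=2: f(2,-2)=1 f(2,0)=2 f(2,2)=1
t=3: f(3,-3)=1 f(3,-1)=3 f(3,1)=3 f(3,3)=1
t=4: f(4,-4)=1 f(4,-2)=4 f(4,0)=6 f(4,2)=4 f(4,4)=1
t=5: f(5,-5)=1 f(5,-3)=5 f(5,-1)=10 f(5,1)=10 f(5,3)=5 f(5,5)=1
t=6: f(6,-6)=1 f(6,-4)=6 f(6,-2)=15 f(6,0)=20 f(6,2)=15 f(6,4)=6 f(6,6)=1
t=7: f(7,-5)=7 f(7,-3)=21 f(7,-1)=35 f(7,1)=35 f(7,3)=21 f(7,5)=7 f(7,7)=1
t=8: f(8,-6)=7 f(8,-4)=28 f(8,-2)=56 f(8,0)=70 f(8,2)=56 f(8,4)=28 f(8,6)=8 f(8,8)=1
t=9: f(9,-5)=35 f(9,-3)=84 f(9,-1)=126 f(9,1)=126 f(9,3)=84 f(9,5)=36 f(9,7)=9 f(9,9)=1
t=10: f(10,-6)=35 f(10,-4)=119 f(10,-2)=210 f(10,0)=252 f(10,2)=210 f(10,4)=120 f(10,6)=45 f(10,8)=10 f(10,10)=1
t=11: f(11,-5)=154 f(11,-3)=329 f(11,-1)=462 f(11,1)=462 f(11,3)=330 f(11,5)=165 f(11,7)=55 f(11,9)=11 f(11,11)=1
Σ_s f(11,s) = 1969
P = 1969/2048 = 1969/2048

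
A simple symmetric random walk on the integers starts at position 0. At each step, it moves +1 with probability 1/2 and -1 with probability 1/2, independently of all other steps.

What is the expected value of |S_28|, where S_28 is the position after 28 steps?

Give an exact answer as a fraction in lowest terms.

Answer: 35102025/8388608

Derivation:
S_28 takes values m ≡ 0 (mod 2) with |m| ≤ 28; P(S_28=m) = C(28,(28+m)/2)/2^28.
Total paths: 2^28 = 268435456
Distribution: P(S=-28)=1/268435456, P(S=-26)=28/268435456, P(S=-24)=378/268435456, P(S=-22)=3276/268435456, P(S=-20)=20475/268435456, P(S=-18)=98280/268435456, P(S=-16)=376740/268435456, P(S=-14)=1184040/268435456, P(S=-12)=3108105/268435456, P(S=-10)=6906900/268435456, P(S=-8)=13123110/268435456, P(S=-6)=21474180/268435456, P(S=-4)=30421755/268435456, P(S=-2)=37442160/268435456, P(S=0)=40116600/268435456, P(S=2)=37442160/268435456, P(S=4)=30421755/268435456, P(S=6)=21474180/268435456, P(S=8)=13123110/268435456, P(S=10)=6906900/268435456, P(S=12)=3108105/268435456, P(S=14)=1184040/268435456, P(S=16)=376740/268435456, P(S=18)=98280/268435456, P(S=20)=20475/268435456, P(S=22)=3276/268435456, P(S=24)=378/268435456, P(S=26)=28/268435456, P(S=28)=1/268435456
E[|S_28|] = Σ_m |m|·P(S_28=m) = 1123264800/268435456 = 35102025/8388608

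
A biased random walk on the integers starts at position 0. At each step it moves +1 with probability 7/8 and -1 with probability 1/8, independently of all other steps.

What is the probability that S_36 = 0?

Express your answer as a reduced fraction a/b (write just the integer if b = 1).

To be at 0 after 36 steps: need exactly 18 steps of +1 and 18 of -1.
Number of such sequences: C(36,18) = 9075135300
Each has probability (7/8)^18 · (1/8)^18 = 1628413597910449/324518553658426726783156020576256
P = 9075135300 · 1628413597910449/324518553658426726783156020576256 = 3694518431349280489687425/81129638414606681695789005144064

Answer: 3694518431349280489687425/81129638414606681695789005144064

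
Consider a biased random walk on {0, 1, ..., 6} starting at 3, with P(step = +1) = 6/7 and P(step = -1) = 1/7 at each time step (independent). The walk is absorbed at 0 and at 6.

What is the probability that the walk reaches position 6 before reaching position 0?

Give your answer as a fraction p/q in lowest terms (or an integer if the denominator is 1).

Biased walk: p = 6/7, q = 1/7, r = q/p = 1/6
Gambler's ruin: P(hit 6 before 0 | start at 3) = (1 - r^a)/(1 - r^N)
r^3 = 1/216; r^6 = 1/46656
P = (1 - 1/216) / (1 - 1/46656) = 215/216 / 46655/46656 = 216/217

Answer: 216/217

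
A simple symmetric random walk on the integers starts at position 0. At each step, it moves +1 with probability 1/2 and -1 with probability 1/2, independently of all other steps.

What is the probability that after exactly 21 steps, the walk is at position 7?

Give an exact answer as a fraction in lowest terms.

Answer: 14535/262144

Derivation:
To reach position 7 after 21 steps: need 14 steps of +1 and 7 of -1.
Favorable paths: C(21,14) = 116280
Total paths: 2^21 = 2097152
P = 116280/2097152 = 14535/262144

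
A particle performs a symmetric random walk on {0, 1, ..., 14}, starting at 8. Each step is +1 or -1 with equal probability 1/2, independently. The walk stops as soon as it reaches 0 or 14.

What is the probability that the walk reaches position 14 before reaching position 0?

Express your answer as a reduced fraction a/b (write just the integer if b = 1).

Answer: 4/7

Derivation:
Symmetric walk (p = 1/2): the harmonic-function argument gives P(hit 14 before 0 | start at 8) = a/N.
P = 8/14 = 4/7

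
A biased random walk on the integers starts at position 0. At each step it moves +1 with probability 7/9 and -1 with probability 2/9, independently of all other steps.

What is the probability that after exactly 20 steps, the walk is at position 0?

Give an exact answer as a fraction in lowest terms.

To be at 0 after 20 steps: need exactly 10 steps of +1 and 10 of -1.
Number of such sequences: C(20,10) = 184756
Each has probability (7/9)^10 · (2/9)^10 = 289254654976/12157665459056928801
P = 184756 · 289254654976/12157665459056928801 = 53441533034745856/12157665459056928801

Answer: 53441533034745856/12157665459056928801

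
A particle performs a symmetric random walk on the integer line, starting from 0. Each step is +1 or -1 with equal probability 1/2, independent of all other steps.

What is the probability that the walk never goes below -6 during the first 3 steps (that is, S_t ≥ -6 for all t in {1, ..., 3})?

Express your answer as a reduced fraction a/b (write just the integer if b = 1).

Answer: 1

Derivation:
Let f(t,s) = #length-t paths at position s with S_1..S_t all ≥ -6.
f(t,s) = f(t-1,s-1) + f(t-1,s+1) for s ≥ -6; f(t,s) = 0 for s < -6.
t=0: f(0,0)=1
t=1: f(1,-1)=1 f(1,1)=1
t=2: f(2,-2)=1 f(2,0)=2 f(2,2)=1
t=3: f(3,-3)=1 f(3,-1)=3 f(3,1)=3 f(3,3)=1
Σ_s f(3,s) = 8
P = 8/8 = 1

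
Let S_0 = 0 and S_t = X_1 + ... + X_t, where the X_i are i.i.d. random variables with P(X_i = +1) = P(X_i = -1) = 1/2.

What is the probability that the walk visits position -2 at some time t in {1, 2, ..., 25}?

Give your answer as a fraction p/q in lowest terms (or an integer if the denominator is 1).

Count via complement. Let g(t,s) = #length-t paths at position s with S_1..S_t all ≠ -2.
g(t,s) = g(t-1,s-1) + g(t-1,s+1) for s ≠ -2; g(t,-2) = 0.
t=0: g(0,0)=1
t=1: g(1,-1)=1 g(1,1)=1
t=2: g(2,0)=2 g(2,2)=1
t=3: g(3,-1)=2 g(3,1)=3 g(3,3)=1
t=4: g(4,0)=5 g(4,2)=4 g(4,4)=1
t=5: g(5,-1)=5 g(5,1)=9 g(5,3)=5 g(5,5)=1
t=6: g(6,0)=14 g(6,2)=14 g(6,4)=6 g(6,6)=1
t=7: g(7,-1)=14 g(7,1)=28 g(7,3)=20 g(7,5)=7 g(7,7)=1
t=8: g(8,0)=42 g(8,2)=48 g(8,4)=27 g(8,6)=8 g(8,8)=1
t=9: g(9,-1)=42 g(9,1)=90 g(9,3)=75 g(9,5)=35 g(9,7)=9 g(9,9)=1
t=10: g(10,0)=132 g(10,2)=165 g(10,4)=110 g(10,6)=44 g(10,8)=10 g(10,10)=1
t=11: g(11,-1)=132 g(11,1)=297 g(11,3)=275 g(11,5)=154 g(11,7)=54 g(11,9)=11 g(11,11)=1
t=12: g(12,0)=429 g(12,2)=572 g(12,4)=429 g(12,6)=208 g(12,8)=65 g(12,10)=12 g(12,12)=1
t=13: g(13,-1)=429 g(13,1)=1001 g(13,3)=1001 g(13,5)=637 g(13,7)=273 g(13,9)=77 g(13,11)=13 g(13,13)=1
t=14: g(14,0)=1430 g(14,2)=2002 g(14,4)=1638 g(14,6)=910 g(14,8)=350 g(14,10)=90 g(14,12)=14 g(14,14)=1
t=15: g(15,-1)=1430 g(15,1)=3432 g(15,3)=3640 g(15,5)=2548 g(15,7)=1260 g(15,9)=440 g(15,11)=104 g(15,13)=15 g(15,15)=1
t=16: g(16,0)=4862 g(16,2)=7072 g(16,4)=6188 g(16,6)=3808 g(16,8)=1700 g(16,10)=544 g(16,12)=119 g(16,14)=16 g(16,16)=1
t=17: g(17,-1)=4862 g(17,1)=11934 g(17,3)=13260 g(17,5)=9996 g(17,7)=5508 g(17,9)=2244 g(17,11)=663 g(17,13)=135 g(17,15)=17 g(17,17)=1
t=18: g(18,0)=16796 g(18,2)=25194 g(18,4)=23256 g(18,6)=15504 g(18,8)=7752 g(18,10)=2907 g(18,12)=798 g(18,14)=152 g(18,16)=18 g(18,18)=1
t=19: g(19,-1)=16796 g(19,1)=41990 g(19,3)=48450 g(19,5)=38760 g(19,7)=23256 g(19,9)=10659 g(19,11)=3705 g(19,13)=950 g(19,15)=170 g(19,17)=19 g(19,19)=1
t=20: g(20,0)=58786 g(20,2)=90440 g(20,4)=87210 g(20,6)=62016 g(20,8)=33915 g(20,10)=14364 g(20,12)=4655 g(20,14)=1120 g(20,16)=189 g(20,18)=20 g(20,20)=1
t=21: g(21,-1)=58786 g(21,1)=149226 g(21,3)=177650 g(21,5)=149226 g(21,7)=95931 g(21,9)=48279 g(21,11)=19019 g(21,13)=5775 g(21,15)=1309 g(21,17)=209 g(21,19)=21 g(21,21)=1
t=22: g(22,0)=208012 g(22,2)=326876 g(22,4)=326876 g(22,6)=245157 g(22,8)=144210 g(22,10)=67298 g(22,12)=24794 g(22,14)=7084 g(22,16)=1518 g(22,18)=230 g(22,20)=22 g(22,22)=1
t=23: g(23,-1)=208012 g(23,1)=534888 g(23,3)=653752 g(23,5)=572033 g(23,7)=389367 g(23,9)=211508 g(23,11)=92092 g(23,13)=31878 g(23,15)=8602 g(23,17)=1748 g(23,19)=252 g(23,21)=23 g(23,23)=1
t=24: g(24,0)=742900 g(24,2)=1188640 g(24,4)=1225785 g(24,6)=961400 g(24,8)=600875 g(24,10)=303600 g(24,12)=123970 g(24,14)=40480 g(24,16)=10350 g(24,18)=2000 g(24,20)=275 g(24,22)=24 g(24,24)=1
t=25: g(25,-1)=742900 g(25,1)=1931540 g(25,3)=2414425 g(25,5)=2187185 g(25,7)=1562275 g(25,9)=904475 g(25,11)=427570 g(25,13)=164450 g(25,15)=50830 g(25,17)=12350 g(25,19)=2275 g(25,21)=299 g(25,23)=25 g(25,25)=1
Paths never hitting -2: Σ_s g(25,s) = 10400600
Paths hitting -2: 2^25 - 10400600 = 23153832
P = 23153832/33554432 = 2894229/4194304

Answer: 2894229/4194304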